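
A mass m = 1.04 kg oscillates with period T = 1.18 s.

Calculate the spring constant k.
T = 2π√(m/k) → k = m(2π/T)² = 1.04×(2π/1.18)² = 29.49 N/m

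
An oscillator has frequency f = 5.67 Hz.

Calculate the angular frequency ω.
ω = 2πf = 2π×5.67 = 35.63 rad/s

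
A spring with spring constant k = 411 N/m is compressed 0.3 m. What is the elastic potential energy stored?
PE = ½kx² = ½×411×0.3² = 18.49 J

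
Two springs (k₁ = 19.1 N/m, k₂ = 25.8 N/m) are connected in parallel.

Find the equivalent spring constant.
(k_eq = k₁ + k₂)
k_eq = k₁ + k₂ = 19.1 + 25.8 = 44.9 N/m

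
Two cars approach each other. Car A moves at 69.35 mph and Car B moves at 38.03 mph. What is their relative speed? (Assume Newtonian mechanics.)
v_rel = v_A + v_B = 69.35 + 38.03 = 107.4 mph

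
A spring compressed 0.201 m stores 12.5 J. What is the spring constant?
PE = ½kx² → k = 2PE/x² = 2×12.5/0.201² = 618.8 N/m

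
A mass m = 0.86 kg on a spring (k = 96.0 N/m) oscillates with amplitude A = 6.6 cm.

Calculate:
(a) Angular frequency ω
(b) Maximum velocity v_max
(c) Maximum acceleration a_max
ω = √(k/m) = √(96.0/0.86) = 10.57 rad/s
v_max = ωA = 10.57×0.066 = 0.6973 m/s
a_max = ω²A = 10.57²×0.066 = 7.367 m/s²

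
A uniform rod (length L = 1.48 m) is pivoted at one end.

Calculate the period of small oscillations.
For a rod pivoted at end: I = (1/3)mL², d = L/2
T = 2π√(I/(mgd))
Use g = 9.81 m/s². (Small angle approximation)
I/m = (1/3)L² = 0.7301 m²; d = L/2 = 0.74 m
T = 2π√(I/(mgd)) = 2π√(0.7301/(9.81×0.74)) = 1.993 s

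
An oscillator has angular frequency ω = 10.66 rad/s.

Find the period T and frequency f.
T = 2π/ω = 2π/10.66 = 0.5894 s; f = ω/2π = 1.697 Hz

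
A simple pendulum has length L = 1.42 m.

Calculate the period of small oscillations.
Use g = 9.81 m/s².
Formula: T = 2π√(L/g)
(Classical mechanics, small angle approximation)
T = 2π√(L/g) = 2π√(1.42/9.81) = 2.391 s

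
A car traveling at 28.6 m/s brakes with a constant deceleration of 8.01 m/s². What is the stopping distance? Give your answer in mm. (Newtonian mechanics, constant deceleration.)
d = v₀² / (2a) (with unit conversion) = 51060.0 mm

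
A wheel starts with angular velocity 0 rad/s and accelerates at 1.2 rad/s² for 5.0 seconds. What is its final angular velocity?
ω = ω₀ + αt = 0 + 1.2 × 5.0 = 6.0 rad/s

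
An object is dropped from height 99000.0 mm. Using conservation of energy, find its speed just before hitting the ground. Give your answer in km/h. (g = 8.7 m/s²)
mgh = ½mv² → v = √(2gh) = √(2×8.7×99) = 41.5 m/s = 149.4 km/h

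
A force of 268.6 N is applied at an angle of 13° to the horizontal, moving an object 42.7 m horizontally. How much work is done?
W = Fd cosθ = 268.6×42.7×cos(13°) = 11175.0 J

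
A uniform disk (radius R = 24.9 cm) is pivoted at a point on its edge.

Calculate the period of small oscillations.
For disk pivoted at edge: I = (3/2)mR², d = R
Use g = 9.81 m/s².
I/m = (3/2)R² = 0.093 m²; d = R = 0.249 m
T = 2π√((3/2)R²/(gR)) = 2π√(3R/(2g)) = 1.226 s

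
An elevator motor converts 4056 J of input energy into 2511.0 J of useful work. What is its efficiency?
η = W_out/W_in = 2511.0/4056 = 0.6191 = 61.91%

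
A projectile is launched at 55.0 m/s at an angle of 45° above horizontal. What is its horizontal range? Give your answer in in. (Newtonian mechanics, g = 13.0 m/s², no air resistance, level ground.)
R = v₀² sin(2θ) / g (with unit conversion) = 9161.0 in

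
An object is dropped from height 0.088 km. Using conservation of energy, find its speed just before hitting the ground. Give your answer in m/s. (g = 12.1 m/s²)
mgh = ½mv² → v = √(2gh) = √(2×12.1×88) = 46.15 m/s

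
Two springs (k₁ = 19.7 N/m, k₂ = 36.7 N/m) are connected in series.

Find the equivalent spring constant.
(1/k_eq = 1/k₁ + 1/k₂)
1/k_eq = 1/19.7 + 1/36.7 = 0.078009; k_eq = 12.82 N/m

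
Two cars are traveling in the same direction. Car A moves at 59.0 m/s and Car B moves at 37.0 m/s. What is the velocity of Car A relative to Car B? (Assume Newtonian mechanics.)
v_rel = v_A - v_B = 59.0 - 37.0 = 22.0 m/s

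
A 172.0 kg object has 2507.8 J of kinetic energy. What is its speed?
KE = ½mv² → v = √(2KE/m) = √(2×2507.8/172.0) = 5.4 m/s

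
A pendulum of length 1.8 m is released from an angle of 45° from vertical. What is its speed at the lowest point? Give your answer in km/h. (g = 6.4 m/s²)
h = L(1 − cosθ) = 1.8×(1 − cos45°) = 0.5272 m
v = √(2gh) = √(2×6.4×0.5272) = 2.598 m/s = 9.352 km/h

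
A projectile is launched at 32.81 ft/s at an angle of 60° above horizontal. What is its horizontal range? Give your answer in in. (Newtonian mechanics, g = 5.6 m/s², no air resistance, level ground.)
R = v₀² sin(2θ) / g (with unit conversion) = 608.9 in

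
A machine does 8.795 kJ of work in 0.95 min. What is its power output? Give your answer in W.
P = W/t = 8795 J / 57 s = 154.3 W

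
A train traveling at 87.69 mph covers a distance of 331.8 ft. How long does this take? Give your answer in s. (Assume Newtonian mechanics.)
t = d/v (with unit conversion) = 2.58 s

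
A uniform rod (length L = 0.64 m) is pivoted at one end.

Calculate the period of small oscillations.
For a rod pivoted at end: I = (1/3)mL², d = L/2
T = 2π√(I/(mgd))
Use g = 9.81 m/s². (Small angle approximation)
I/m = (1/3)L² = 0.1365 m²; d = L/2 = 0.32 m
T = 2π√(I/(mgd)) = 2π√(0.1365/(9.81×0.32)) = 1.31 s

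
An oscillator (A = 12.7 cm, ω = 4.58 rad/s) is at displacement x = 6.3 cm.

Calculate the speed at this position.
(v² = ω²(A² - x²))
v = ω√(A² − x²) = 4.58×√(0.127² − 0.063²) = 0.505 m/s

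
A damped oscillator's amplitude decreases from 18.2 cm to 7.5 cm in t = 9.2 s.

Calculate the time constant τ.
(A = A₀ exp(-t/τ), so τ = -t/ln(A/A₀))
A/A₀ = 7.5/18.2 = 0.4121; ln(A/A₀) = -0.8865
τ = −t/ln(A/A₀) = −9.2/-0.8865 = 10.38 s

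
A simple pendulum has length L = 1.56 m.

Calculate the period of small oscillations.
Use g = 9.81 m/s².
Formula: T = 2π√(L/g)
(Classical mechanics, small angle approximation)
T = 2π√(L/g) = 2π√(1.56/9.81) = 2.506 s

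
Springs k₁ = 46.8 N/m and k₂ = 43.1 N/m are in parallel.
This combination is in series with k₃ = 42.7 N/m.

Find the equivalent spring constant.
k₁₂ = k₁ + k₂ = 89.9 N/m (parallel)
1/k_eq = 1/k₁₂ + 1/k₃ → k_eq = 28.95 N/m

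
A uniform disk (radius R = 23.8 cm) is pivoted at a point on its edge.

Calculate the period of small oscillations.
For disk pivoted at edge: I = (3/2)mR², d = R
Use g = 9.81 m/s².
I/m = (3/2)R² = 0.08497 m²; d = R = 0.238 m
T = 2π√((3/2)R²/(gR)) = 2π√(3R/(2g)) = 1.199 s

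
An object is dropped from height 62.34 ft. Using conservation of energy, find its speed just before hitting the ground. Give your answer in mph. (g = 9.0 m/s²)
mgh = ½mv² → v = √(2gh) = √(2×9.0×19) = 18.49 m/s = 41.37 mph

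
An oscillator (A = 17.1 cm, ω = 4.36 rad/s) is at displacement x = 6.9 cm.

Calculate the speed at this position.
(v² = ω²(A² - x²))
v = ω√(A² − x²) = 4.36×√(0.171² − 0.069²) = 0.6822 m/s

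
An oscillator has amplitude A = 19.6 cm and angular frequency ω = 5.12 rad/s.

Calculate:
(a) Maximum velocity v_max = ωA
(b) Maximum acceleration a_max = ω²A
v_max = ωA = 5.12×0.196 = 1.004 m/s
a_max = ω²A = 5.12²×0.196 = 5.138 m/s²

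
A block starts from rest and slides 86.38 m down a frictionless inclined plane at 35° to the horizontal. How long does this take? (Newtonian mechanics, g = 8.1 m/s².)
a = g sin(θ) = 8.1 × sin(35°) = 4.65 m/s²
t = √(2d/a) = √(2 × 86.38 / 4.65) = 6.1 s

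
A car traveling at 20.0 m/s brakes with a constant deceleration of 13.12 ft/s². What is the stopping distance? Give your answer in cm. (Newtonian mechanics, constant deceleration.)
d = v₀² / (2a) (with unit conversion) = 5001.0 cm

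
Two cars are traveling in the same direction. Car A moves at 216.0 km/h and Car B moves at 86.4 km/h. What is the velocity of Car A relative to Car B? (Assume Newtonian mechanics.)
v_rel = v_A - v_B = 216.0 - 86.4 = 129.6 km/h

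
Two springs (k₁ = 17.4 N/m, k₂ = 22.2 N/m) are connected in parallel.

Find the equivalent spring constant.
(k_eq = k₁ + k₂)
k_eq = k₁ + k₂ = 17.4 + 22.2 = 39.6 N/m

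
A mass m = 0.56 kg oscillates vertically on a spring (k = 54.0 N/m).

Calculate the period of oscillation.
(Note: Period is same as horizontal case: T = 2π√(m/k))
T = 2π√(m/k) = 2π√(0.56/54.0) = 0.6398 s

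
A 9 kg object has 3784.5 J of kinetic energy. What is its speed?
KE = ½mv² → v = √(2KE/m) = √(2×3784.5/9) = 29.0 m/s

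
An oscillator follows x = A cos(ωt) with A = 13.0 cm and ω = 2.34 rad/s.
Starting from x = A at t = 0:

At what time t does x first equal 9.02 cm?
cos(ωt) = x/A = 9.02/13.0 = 0.6938
ωt = arccos(0.6938) = 0.804 rad
t = 0.804/2.34 = 0.3436 s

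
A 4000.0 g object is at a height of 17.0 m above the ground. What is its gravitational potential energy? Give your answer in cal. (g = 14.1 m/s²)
PE = mgh = 4 kg × 14.1 m/s² × 17 m = 958.8 J = 229.2 cal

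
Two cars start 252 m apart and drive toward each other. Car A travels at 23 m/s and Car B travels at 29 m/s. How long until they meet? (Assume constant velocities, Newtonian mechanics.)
Combined speed: v_combined = 23 + 29 = 52 m/s
Time to meet: t = d/52 = 252/52 = 4.85 s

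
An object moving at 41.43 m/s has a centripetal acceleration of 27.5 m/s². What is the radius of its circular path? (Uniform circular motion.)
r = v²/a_c = 41.43²/27.5 = 62.42 m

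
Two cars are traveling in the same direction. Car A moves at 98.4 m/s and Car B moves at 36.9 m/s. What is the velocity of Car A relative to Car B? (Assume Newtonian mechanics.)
v_rel = v_A - v_B = 98.4 - 36.9 = 61.5 m/s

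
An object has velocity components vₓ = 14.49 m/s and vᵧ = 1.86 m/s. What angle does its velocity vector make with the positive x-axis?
θ = arctan(vᵧ/vₓ) = arctan(1.86/14.49) = 7.31°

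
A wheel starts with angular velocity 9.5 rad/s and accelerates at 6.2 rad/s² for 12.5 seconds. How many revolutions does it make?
θ = ω₀t + ½αt² = 9.5×12.5 + ½×6.2×12.5² = 603.12 rad
Revolutions = θ/(2π) = 603.12/(2π) = 95.99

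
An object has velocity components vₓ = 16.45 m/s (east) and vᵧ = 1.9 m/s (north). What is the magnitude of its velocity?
|v| = √(vₓ² + vᵧ²) = √(16.45² + 1.9²) = √(274.212) = 16.56 m/s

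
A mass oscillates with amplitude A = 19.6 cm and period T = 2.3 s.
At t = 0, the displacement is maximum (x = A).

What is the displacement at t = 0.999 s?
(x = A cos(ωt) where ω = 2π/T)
ω = 2π/T = 2π/2.3 = 2.732 rad/s
x = A cos(ωt) = 19.6×cos(2.732×0.999) = -17.96 cm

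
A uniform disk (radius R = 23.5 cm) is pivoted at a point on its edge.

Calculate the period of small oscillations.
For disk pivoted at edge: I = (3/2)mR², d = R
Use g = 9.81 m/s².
I/m = (3/2)R² = 0.08284 m²; d = R = 0.235 m
T = 2π√((3/2)R²/(gR)) = 2π√(3R/(2g)) = 1.191 s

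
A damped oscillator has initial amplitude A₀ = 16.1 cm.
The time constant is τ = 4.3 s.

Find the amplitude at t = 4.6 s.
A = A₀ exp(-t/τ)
A = A₀ exp(−t/τ) = 16.1×exp(−4.6/4.3) = 5.524 cm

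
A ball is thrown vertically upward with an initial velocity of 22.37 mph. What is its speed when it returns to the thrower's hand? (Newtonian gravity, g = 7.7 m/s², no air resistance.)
By conservation of energy, the ball returns at the same speed = 22.37 mph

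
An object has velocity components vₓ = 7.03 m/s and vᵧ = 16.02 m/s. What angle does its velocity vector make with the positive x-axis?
θ = arctan(vᵧ/vₓ) = arctan(16.02/7.03) = 66.31°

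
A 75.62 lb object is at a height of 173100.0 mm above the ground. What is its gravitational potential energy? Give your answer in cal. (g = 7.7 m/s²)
PE = mgh = 34.3 kg × 7.7 m/s² × 173.1 m = 4.572e+04 J = 10930.0 cal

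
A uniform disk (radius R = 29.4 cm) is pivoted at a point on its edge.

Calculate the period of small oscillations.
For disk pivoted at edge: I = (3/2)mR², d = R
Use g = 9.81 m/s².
I/m = (3/2)R² = 0.1297 m²; d = R = 0.294 m
T = 2π√((3/2)R²/(gR)) = 2π√(3R/(2g)) = 1.332 s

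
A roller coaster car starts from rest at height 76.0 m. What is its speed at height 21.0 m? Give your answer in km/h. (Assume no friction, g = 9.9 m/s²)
mgh₁ = ½mv₂² + mgh₂ → v₂ = √(2g(h₁−h₂)) = √(2×9.9×(76−21)) = 33 m/s = 118.8 km/h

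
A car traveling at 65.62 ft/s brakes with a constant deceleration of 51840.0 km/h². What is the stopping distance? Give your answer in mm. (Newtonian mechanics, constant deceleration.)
d = v₀² / (2a) (with unit conversion) = 50000.0 mm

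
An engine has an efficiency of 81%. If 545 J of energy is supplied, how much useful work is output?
W_out = η × W_in = 0.81 × 545 = 441.45 J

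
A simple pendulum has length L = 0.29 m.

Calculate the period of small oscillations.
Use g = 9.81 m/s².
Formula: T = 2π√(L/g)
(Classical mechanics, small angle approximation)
T = 2π√(L/g) = 2π√(0.29/9.81) = 1.08 s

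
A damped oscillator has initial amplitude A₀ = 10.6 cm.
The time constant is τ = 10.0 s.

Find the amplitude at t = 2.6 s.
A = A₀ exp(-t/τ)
A = A₀ exp(−t/τ) = 10.6×exp(−2.6/10.0) = 8.173 cm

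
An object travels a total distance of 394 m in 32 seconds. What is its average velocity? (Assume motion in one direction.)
v_avg = Δd / Δt = 394 / 32 = 12.31 m/s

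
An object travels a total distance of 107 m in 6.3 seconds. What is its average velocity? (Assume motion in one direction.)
v_avg = Δd / Δt = 107 / 6.3 = 16.98 m/s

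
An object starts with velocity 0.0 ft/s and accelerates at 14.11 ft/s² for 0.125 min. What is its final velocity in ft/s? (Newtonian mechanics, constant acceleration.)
v = v₀ + at (with unit conversion) = 105.8 ft/s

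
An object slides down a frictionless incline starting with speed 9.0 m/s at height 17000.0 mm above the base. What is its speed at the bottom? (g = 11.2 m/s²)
½mv₀² + mgh = ½mv² → v = √(v₀² + 2gh) = √(9² + 2×11.2×17) = 21.49 m/s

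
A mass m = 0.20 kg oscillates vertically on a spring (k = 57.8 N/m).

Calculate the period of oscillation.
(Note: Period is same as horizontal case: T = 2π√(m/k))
T = 2π√(m/k) = 2π√(0.2/57.8) = 0.3696 s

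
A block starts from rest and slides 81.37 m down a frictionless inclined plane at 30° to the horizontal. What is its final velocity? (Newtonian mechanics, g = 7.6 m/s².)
a = g sin(θ) = 7.6 × sin(30°) = 3.8 m/s²
v = √(2ad) = √(2 × 3.8 × 81.37) = 24.87 m/s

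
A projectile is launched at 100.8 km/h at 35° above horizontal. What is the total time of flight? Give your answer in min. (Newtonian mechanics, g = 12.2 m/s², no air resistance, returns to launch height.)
T = 2v₀sin(θ)/g (with unit conversion) = 0.04388 min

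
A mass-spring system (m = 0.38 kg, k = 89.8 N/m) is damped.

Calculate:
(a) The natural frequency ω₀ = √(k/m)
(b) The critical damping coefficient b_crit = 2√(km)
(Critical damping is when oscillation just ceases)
ω₀ = √(k/m) = √(89.8/0.38) = 15.37 rad/s
b_crit = 2√(km) = 2√(89.8×0.38) = 11.68 kg/s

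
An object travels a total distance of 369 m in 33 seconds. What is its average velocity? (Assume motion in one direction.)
v_avg = Δd / Δt = 369 / 33 = 11.18 m/s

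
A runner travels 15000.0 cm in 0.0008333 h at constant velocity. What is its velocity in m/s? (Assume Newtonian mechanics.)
v = d/t (with unit conversion) = 50.0 m/s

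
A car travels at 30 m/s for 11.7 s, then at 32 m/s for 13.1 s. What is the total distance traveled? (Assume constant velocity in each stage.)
d₁ = v₁t₁ = 30 × 11.7 = 351 m
d₂ = v₂t₂ = 32 × 13.1 = 419.2 m
d_total = 351 + 419.2 = 770.2 m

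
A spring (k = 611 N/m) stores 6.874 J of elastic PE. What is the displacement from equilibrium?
PE = ½kx² → x = √(2PE/k) = √(2×6.874/611) = 0.15 m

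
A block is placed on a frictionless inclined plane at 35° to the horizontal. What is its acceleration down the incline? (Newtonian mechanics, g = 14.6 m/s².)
a = g sin(θ) = 14.6 × sin(35°) = 14.6 × 0.5736 = 8.37 m/s²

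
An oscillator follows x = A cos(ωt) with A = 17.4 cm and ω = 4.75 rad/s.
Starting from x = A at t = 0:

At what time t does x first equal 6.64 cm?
cos(ωt) = x/A = 6.64/17.4 = 0.3816
ωt = arccos(0.3816) = 1.179 rad
t = 1.179/4.75 = 0.2483 s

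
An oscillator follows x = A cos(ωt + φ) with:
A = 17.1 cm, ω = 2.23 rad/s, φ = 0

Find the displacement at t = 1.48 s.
x = A cos(ωt + φ) = 17.1×cos(2.23×1.48 + 0) = -16.88 cm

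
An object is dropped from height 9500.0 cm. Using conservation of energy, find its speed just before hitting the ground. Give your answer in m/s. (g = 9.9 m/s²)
mgh = ½mv² → v = √(2gh) = √(2×9.9×95) = 43.37 m/s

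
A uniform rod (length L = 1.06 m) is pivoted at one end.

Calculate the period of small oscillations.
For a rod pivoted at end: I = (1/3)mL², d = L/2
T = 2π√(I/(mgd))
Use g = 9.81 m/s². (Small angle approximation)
I/m = (1/3)L² = 0.3745 m²; d = L/2 = 0.53 m
T = 2π√(I/(mgd)) = 2π√(0.3745/(9.81×0.53)) = 1.686 s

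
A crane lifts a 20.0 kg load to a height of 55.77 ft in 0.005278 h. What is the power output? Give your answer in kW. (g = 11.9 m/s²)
W = mgh = 20×11.9×17 = 4046 J
P = W/t = 4046/19 = 212.9 W = 0.2129 kW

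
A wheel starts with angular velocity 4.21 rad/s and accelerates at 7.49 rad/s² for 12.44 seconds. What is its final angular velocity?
ω = ω₀ + αt = 4.21 + 7.49 × 12.44 = 97.39 rad/s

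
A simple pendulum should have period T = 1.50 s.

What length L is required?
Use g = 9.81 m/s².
T = 2π√(L/g) → L = g(T/2π)² = 9.81×(1.5/2π)² = 0.5591 m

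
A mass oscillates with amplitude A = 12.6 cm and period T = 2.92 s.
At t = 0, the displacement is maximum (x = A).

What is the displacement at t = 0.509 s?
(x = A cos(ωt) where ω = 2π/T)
ω = 2π/T = 2π/2.92 = 2.152 rad/s
x = A cos(ωt) = 12.6×cos(2.152×0.509) = 5.769 cm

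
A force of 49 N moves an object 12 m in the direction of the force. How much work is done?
W = Fd = 49×12 = 588.0 J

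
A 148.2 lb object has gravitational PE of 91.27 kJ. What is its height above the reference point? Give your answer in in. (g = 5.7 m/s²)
PE = mgh → h = PE/(mg) = 9.127e+04 J / (67.22 kg × 5.7 m/s²) = 238.2 m = 9378.0 in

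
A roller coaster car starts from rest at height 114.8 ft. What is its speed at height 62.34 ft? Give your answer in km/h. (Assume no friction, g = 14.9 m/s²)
mgh₁ = ½mv₂² + mgh₂ → v₂ = √(2g(h₁−h₂)) = √(2×14.9×(34.99−19)) = 21.83 m/s = 78.58 km/h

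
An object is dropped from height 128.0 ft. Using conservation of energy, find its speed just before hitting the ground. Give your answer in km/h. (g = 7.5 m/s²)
mgh = ½mv² → v = √(2gh) = √(2×7.5×39.01) = 24.19 m/s = 87.09 km/h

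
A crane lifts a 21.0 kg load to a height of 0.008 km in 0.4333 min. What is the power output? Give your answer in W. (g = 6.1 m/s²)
W = mgh = 21×6.1×8 = 1025 J
P = W/t = 1025/26 = 39.42 W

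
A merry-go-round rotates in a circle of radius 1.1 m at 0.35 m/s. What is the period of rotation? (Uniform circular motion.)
T = 2πr/v = 2π×1.1/0.35 = 19.75 s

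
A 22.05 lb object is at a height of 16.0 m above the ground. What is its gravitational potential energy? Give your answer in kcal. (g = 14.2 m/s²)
PE = mgh = 10 kg × 14.2 m/s² × 16 m = 2272 J = 0.5431 kcal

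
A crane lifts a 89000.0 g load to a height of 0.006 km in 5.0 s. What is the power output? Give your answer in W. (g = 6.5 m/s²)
W = mgh = 89×6.5×6 = 3471 J
P = W/t = 3471/5 = 694.2 W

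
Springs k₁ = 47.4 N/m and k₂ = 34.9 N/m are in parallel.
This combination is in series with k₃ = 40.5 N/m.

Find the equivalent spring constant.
k₁₂ = k₁ + k₂ = 82.3 N/m (parallel)
1/k_eq = 1/k₁₂ + 1/k₃ → k_eq = 27.14 N/m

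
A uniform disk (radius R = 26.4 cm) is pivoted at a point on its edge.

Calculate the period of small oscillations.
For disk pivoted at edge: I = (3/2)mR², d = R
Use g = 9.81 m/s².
I/m = (3/2)R² = 0.1045 m²; d = R = 0.264 m
T = 2π√((3/2)R²/(gR)) = 2π√(3R/(2g)) = 1.262 s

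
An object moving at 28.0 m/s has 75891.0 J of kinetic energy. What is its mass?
KE = ½mv² → m = 2KE/v² = 2×75891.0/28.0² = 193.6 kg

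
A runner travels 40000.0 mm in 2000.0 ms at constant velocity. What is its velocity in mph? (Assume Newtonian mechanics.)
v = d/t (with unit conversion) = 44.74 mph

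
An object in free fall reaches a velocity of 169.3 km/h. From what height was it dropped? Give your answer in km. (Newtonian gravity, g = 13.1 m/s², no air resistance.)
h = v²/(2g) (with unit conversion) = 0.08441 km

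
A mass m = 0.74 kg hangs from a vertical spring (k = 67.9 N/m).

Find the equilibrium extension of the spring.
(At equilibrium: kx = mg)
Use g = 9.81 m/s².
x_eq = mg/k = 0.74×9.81/67.9 = 0.1069 m = 10.69 cm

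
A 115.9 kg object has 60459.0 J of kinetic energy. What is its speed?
KE = ½mv² → v = √(2KE/m) = √(2×60459.0/115.9) = 32.3 m/s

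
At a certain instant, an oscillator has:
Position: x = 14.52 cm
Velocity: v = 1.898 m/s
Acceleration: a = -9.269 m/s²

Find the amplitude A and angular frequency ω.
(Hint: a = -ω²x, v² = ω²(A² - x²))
a = −ω²x → ω = √(|a|/x) = √(9.269/0.1452) = 7.99 rad/s
v² = ω²(A² − x²) → A = √(x² + v²/ω²) = √(0.1452² + 1.898²/7.99²) = 0.2784 m = 27.84 cm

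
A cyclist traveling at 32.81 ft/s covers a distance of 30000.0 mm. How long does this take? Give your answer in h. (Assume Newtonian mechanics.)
t = d/v (with unit conversion) = 0.0008333 h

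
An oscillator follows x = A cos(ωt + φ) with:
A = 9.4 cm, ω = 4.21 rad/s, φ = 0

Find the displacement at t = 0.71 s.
x = A cos(ωt + φ) = 9.4×cos(4.21×0.71 + 0) = -9.291 cm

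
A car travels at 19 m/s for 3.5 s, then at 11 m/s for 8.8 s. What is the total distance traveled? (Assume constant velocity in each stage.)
d₁ = v₁t₁ = 19 × 3.5 = 66.5 m
d₂ = v₂t₂ = 11 × 8.8 = 96.8 m
d_total = 66.5 + 96.8 = 163.3 m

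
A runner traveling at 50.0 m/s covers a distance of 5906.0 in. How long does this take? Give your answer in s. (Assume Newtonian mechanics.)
t = d/v (with unit conversion) = 3.0 s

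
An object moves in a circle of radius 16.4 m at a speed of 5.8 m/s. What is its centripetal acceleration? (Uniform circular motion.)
a_c = v²/r = 5.8²/16.4 = 33.64/16.4 = 2.05 m/s²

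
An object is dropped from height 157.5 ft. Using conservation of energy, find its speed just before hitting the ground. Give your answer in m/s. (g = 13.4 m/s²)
mgh = ½mv² → v = √(2gh) = √(2×13.4×48.01) = 35.87 m/s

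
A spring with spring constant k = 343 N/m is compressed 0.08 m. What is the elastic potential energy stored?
PE = ½kx² = ½×343×0.08² = 1.098 J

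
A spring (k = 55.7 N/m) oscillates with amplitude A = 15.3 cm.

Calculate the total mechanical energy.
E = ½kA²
E = ½kA² = ½×55.7×(0.153)² = 0.6519 J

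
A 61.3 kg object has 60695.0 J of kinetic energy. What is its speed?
KE = ½mv² → v = √(2KE/m) = √(2×60695.0/61.3) = 44.5 m/s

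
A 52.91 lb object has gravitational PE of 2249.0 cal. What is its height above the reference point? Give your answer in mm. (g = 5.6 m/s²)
PE = mgh → h = PE/(mg) = 9410 J / (24 kg × 5.6 m/s²) = 70.01 m = 70010.0 mm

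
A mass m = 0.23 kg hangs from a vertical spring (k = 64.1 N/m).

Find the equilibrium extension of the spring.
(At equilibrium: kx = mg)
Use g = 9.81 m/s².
x_eq = mg/k = 0.23×9.81/64.1 = 0.0352 m = 3.52 cm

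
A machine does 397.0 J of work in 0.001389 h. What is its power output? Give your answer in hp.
P = W/t = 397 J / 5 s = 79.39 W = 0.1065 hp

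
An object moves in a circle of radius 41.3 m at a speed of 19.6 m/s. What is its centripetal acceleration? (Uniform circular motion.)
a_c = v²/r = 19.6²/41.3 = 384.16/41.3 = 9.3 m/s²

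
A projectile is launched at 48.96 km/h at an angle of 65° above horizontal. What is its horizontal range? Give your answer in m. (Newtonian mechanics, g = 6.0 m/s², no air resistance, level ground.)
R = v₀² sin(2θ) / g (with unit conversion) = 23.61 m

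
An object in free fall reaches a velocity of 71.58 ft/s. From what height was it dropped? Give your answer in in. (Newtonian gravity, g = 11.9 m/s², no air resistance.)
h = v²/(2g) (with unit conversion) = 787.4 in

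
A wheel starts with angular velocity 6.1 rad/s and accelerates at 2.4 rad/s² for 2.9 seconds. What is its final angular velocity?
ω = ω₀ + αt = 6.1 + 2.4 × 2.9 = 13.06 rad/s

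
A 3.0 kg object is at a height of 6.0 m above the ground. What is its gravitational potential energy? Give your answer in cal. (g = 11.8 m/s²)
PE = mgh = 3 kg × 11.8 m/s² × 6 m = 212.4 J = 50.76 cal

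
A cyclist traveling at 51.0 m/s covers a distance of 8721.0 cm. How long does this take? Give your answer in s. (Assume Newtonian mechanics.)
t = d/v (with unit conversion) = 1.71 s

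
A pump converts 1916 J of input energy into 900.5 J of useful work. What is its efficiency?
η = W_out/W_in = 900.5/1916 = 0.47 = 47.0%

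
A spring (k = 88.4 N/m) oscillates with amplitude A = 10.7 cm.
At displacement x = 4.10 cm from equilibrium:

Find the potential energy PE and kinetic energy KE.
E_total = ½kA² = ½×88.4×(0.107)² = 0.506 J
PE = ½kx² = ½×88.4×(0.041)² = 0.0743 J
KE = E_total − PE = 0.4317 J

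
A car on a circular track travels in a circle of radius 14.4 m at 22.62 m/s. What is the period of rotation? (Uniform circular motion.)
T = 2πr/v = 2π×14.4/22.62 = 4.0 s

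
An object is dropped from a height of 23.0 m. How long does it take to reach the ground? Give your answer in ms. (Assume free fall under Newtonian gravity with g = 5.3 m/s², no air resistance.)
t = √(2h/g) (with unit conversion) = 2946.0 ms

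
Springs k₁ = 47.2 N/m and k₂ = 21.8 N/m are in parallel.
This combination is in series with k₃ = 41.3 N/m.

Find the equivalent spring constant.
k₁₂ = k₁ + k₂ = 69 N/m (parallel)
1/k_eq = 1/k₁₂ + 1/k₃ → k_eq = 25.84 N/m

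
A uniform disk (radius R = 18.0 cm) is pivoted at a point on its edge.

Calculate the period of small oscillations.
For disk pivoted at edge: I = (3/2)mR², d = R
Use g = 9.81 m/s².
I/m = (3/2)R² = 0.0486 m²; d = R = 0.18 m
T = 2π√((3/2)R²/(gR)) = 2π√(3R/(2g)) = 1.042 s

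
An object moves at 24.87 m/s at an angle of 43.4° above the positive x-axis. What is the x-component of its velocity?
vₓ = v cos(θ) = 24.87 × cos(43.4°) = 18.07 m/s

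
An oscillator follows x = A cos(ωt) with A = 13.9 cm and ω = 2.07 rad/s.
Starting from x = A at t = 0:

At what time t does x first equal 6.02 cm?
cos(ωt) = x/A = 6.02/13.9 = 0.4331
ωt = arccos(0.4331) = 1.123 rad
t = 1.123/2.07 = 0.5425 s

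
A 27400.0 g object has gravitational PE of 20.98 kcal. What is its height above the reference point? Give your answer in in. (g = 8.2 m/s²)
PE = mgh → h = PE/(mg) = 8.778e+04 J / (27.4 kg × 8.2 m/s²) = 390.7 m = 15380.0 in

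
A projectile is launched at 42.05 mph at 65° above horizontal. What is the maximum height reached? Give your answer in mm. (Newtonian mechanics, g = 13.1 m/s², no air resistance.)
H = v₀²sin²(θ)/(2g) (with unit conversion) = 11080.0 mm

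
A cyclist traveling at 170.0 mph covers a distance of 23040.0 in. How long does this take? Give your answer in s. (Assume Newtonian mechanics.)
t = d/v (with unit conversion) = 7.701 s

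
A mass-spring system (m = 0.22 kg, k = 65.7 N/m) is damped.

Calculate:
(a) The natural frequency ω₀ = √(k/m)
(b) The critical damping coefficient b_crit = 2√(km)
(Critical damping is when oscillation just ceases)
ω₀ = √(k/m) = √(65.7/0.22) = 17.28 rad/s
b_crit = 2√(km) = 2√(65.7×0.22) = 7.604 kg/s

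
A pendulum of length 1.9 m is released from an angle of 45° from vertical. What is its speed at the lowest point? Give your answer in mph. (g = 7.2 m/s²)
h = L(1 − cosθ) = 1.9×(1 − cos45°) = 0.5565 m
v = √(2gh) = √(2×7.2×0.5565) = 2.831 m/s = 6.332 mph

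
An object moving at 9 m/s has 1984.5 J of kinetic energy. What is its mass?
KE = ½mv² → m = 2KE/v² = 2×1984.5/9² = 49.0 kg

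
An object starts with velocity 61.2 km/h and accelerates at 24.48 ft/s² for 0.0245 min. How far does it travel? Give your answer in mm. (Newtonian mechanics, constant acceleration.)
d = v₀t + ½at² (with unit conversion) = 33050.0 mm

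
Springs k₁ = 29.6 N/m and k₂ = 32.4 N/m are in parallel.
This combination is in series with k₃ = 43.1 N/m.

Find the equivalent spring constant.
k₁₂ = k₁ + k₂ = 62 N/m (parallel)
1/k_eq = 1/k₁₂ + 1/k₃ → k_eq = 25.43 N/m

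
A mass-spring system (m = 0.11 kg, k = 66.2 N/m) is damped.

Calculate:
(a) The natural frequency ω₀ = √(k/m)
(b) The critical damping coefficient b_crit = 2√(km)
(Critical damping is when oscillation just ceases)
ω₀ = √(k/m) = √(66.2/0.11) = 24.53 rad/s
b_crit = 2√(km) = 2√(66.2×0.11) = 5.397 kg/s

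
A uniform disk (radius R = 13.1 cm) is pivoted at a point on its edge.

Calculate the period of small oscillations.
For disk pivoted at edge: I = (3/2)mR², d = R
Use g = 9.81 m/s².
I/m = (3/2)R² = 0.02574 m²; d = R = 0.131 m
T = 2π√((3/2)R²/(gR)) = 2π√(3R/(2g)) = 0.8893 s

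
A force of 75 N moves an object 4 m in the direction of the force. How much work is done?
W = Fd = 75×4 = 300.0 J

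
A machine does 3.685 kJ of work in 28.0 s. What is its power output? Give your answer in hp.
P = W/t = 3685 J / 28 s = 131.6 W = 0.1765 hp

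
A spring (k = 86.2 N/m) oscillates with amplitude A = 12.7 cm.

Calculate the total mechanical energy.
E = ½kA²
E = ½kA² = ½×86.2×(0.127)² = 0.6952 J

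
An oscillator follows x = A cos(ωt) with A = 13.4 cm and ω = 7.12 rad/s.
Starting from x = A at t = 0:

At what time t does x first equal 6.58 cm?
cos(ωt) = x/A = 6.58/13.4 = 0.491
ωt = arccos(0.491) = 1.058 rad
t = 1.058/7.12 = 0.1485 s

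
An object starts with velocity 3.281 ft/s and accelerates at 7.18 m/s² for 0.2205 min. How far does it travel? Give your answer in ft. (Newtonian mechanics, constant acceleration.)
d = v₀t + ½at² (with unit conversion) = 2105.0 ft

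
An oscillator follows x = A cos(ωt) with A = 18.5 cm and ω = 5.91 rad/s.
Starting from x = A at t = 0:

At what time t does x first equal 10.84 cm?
cos(ωt) = x/A = 10.84/18.5 = 0.5859
ωt = arccos(0.5859) = 0.9447 rad
t = 0.9447/5.91 = 0.1599 s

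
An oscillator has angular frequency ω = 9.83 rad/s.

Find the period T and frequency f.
T = 2π/ω = 2π/9.83 = 0.6392 s; f = ω/2π = 1.564 Hz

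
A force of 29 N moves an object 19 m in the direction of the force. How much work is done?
W = Fd = 29×19 = 551.0 J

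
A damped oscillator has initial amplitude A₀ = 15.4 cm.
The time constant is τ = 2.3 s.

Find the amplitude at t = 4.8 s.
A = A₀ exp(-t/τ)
A = A₀ exp(−t/τ) = 15.4×exp(−4.8/2.3) = 1.911 cm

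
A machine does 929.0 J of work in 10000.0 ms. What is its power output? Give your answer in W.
P = W/t = 929 J / 10 s = 92.9 W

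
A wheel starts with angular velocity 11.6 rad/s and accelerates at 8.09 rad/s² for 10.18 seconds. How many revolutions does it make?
θ = ω₀t + ½αt² = 11.6×10.18 + ½×8.09×10.18² = 537.28 rad
Revolutions = θ/(2π) = 537.28/(2π) = 85.51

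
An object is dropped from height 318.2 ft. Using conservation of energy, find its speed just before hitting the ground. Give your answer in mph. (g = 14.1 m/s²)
mgh = ½mv² → v = √(2gh) = √(2×14.1×96.99) = 52.3 m/s = 117.0 mph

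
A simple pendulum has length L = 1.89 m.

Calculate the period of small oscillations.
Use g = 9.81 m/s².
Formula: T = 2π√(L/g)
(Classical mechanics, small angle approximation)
T = 2π√(L/g) = 2π√(1.89/9.81) = 2.758 s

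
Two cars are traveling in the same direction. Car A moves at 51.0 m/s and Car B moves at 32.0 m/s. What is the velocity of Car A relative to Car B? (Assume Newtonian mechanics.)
v_rel = v_A - v_B = 51.0 - 32.0 = 19.0 m/s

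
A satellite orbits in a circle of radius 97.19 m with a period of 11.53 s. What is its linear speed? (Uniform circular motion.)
v = 2πr/T = 2π×97.19/11.53 = 52.96 m/s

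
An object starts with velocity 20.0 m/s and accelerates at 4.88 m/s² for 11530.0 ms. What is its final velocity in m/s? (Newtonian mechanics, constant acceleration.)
v = v₀ + at (with unit conversion) = 76.27 m/s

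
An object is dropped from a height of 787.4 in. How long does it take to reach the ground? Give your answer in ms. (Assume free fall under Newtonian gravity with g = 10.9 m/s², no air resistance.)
t = √(2h/g) (with unit conversion) = 1916.0 ms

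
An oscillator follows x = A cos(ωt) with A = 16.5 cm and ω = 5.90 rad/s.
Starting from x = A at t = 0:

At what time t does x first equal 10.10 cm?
cos(ωt) = x/A = 10.1/16.5 = 0.6121
ωt = arccos(0.6121) = 0.9121 rad
t = 0.9121/5.9 = 0.1546 s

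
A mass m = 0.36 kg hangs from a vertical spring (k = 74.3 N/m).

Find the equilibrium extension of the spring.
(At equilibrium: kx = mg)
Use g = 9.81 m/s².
x_eq = mg/k = 0.36×9.81/74.3 = 0.04753 m = 4.753 cm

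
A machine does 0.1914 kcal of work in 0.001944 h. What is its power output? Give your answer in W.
P = W/t = 800.8 J / 6.998 s = 114.4 W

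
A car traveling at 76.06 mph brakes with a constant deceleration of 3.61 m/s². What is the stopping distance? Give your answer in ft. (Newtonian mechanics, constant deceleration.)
d = v₀² / (2a) (with unit conversion) = 525.4 ft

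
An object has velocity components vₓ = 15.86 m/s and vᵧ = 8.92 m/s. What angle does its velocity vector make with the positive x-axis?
θ = arctan(vᵧ/vₓ) = arctan(8.92/15.86) = 29.35°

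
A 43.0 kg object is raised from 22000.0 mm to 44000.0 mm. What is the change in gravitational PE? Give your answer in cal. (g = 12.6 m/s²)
ΔPE = mg(h₂ − h₁) = 43 kg × 12.6 m/s² × (44 − 22) m = 1.192e+04 J = 2849.0 cal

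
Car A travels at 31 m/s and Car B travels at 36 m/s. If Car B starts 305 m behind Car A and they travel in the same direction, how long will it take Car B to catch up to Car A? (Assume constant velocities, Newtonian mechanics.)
Relative speed: v_rel = 36 - 31 = 5 m/s
Time to catch: t = d₀/v_rel = 305/5 = 61.0 s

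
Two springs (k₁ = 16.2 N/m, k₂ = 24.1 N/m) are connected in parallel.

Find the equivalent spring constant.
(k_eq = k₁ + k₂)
k_eq = k₁ + k₂ = 16.2 + 24.1 = 40.3 N/m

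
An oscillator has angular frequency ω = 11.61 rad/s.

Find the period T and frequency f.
T = 2π/ω = 2π/11.61 = 0.5412 s; f = ω/2π = 1.848 Hz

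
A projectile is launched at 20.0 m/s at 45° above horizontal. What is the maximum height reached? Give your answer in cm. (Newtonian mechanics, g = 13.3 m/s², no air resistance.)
H = v₀²sin²(θ)/(2g) (with unit conversion) = 751.9 cm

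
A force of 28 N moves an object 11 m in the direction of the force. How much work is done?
W = Fd = 28×11 = 308.0 J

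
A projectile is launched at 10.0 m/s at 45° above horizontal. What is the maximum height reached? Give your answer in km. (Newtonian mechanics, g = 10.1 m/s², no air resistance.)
H = v₀²sin²(θ)/(2g) (with unit conversion) = 0.002475 km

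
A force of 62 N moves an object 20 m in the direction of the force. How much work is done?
W = Fd = 62×20 = 1240.0 J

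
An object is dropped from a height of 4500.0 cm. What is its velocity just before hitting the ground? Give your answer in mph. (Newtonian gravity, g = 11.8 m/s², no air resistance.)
v = √(2gh) (with unit conversion) = 72.9 mph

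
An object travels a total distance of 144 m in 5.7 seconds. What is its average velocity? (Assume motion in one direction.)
v_avg = Δd / Δt = 144 / 5.7 = 25.26 m/s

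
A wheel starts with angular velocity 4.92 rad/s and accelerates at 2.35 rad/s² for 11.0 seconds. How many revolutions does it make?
θ = ω₀t + ½αt² = 4.92×11.0 + ½×2.35×11.0² = 196.3 rad
Revolutions = θ/(2π) = 196.3/(2π) = 31.24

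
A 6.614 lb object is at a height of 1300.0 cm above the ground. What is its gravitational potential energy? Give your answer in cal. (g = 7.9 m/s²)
PE = mgh = 3 kg × 7.9 m/s² × 13 m = 308.1 J = 73.64 cal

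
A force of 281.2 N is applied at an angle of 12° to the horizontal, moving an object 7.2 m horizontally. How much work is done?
W = Fd cosθ = 281.2×7.2×cos(12°) = 1980.4 J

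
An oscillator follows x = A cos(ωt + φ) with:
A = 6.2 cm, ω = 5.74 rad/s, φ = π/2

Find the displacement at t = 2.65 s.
x = A cos(ωt + φ) = 6.2×cos(5.74×2.65 + π/2) = -2.956 cm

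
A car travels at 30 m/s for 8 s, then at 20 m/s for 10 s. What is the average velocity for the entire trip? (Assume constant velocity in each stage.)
d₁ = v₁t₁ = 30 × 8 = 240 m
d₂ = v₂t₂ = 20 × 10 = 200 m
d_total = 440 m, t_total = 18 s
v_avg = d_total/t_total = 440/18 = 24.44 m/s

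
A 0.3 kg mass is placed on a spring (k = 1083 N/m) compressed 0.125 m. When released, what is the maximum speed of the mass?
½kx² = ½mv² → v = x√(k/m) = 0.125×√(1083/0.3) = 7.51 m/s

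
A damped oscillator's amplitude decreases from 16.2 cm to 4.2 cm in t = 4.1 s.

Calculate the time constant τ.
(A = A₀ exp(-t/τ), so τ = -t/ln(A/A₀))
A/A₀ = 4.2/16.2 = 0.2593; ln(A/A₀) = -1.35
τ = −t/ln(A/A₀) = −4.1/-1.35 = 3.037 s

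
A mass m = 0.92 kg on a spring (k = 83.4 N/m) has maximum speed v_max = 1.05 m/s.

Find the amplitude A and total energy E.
½mv²_max = ½kA² → A = v_max√(m/k) = 1.05×√(0.92/83.4) = 0.1103 m = 11.03 cm
E = ½mv²_max = ½×0.92×1.05² = 0.5071 J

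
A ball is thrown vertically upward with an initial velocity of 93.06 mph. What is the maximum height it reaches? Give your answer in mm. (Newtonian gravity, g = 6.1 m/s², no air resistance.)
h_max = v₀²/(2g) (with unit conversion) = 141900.0 mm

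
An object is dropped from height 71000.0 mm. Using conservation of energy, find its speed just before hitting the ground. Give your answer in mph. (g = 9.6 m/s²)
mgh = ½mv² → v = √(2gh) = √(2×9.6×71) = 36.92 m/s = 82.59 mph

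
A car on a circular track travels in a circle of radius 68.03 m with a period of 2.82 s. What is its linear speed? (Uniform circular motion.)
v = 2πr/T = 2π×68.03/2.82 = 151.58 m/s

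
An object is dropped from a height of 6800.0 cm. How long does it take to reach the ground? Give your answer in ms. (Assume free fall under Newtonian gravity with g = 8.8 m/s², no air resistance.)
t = √(2h/g) (with unit conversion) = 3931.0 ms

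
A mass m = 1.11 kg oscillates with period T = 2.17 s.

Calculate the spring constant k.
T = 2π√(m/k) → k = m(2π/T)² = 1.11×(2π/2.17)² = 9.306 N/m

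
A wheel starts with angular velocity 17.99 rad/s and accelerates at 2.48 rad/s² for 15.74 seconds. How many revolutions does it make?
θ = ω₀t + ½αt² = 17.99×15.74 + ½×2.48×15.74² = 590.37 rad
Revolutions = θ/(2π) = 590.37/(2π) = 93.96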